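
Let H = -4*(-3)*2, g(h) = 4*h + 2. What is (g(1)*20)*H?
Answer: 2880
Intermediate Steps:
g(h) = 2 + 4*h
H = 24 (H = 12*2 = 24)
(g(1)*20)*H = ((2 + 4*1)*20)*24 = ((2 + 4)*20)*24 = (6*20)*24 = 120*24 = 2880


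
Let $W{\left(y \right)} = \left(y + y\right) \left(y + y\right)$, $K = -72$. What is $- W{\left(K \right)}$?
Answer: $-20736$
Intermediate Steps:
$W{\left(y \right)} = 4 y^{2}$ ($W{\left(y \right)} = 2 y 2 y = 4 y^{2}$)
$- W{\left(K \right)} = - 4 \left(-72\right)^{2} = - 4 \cdot 5184 = \left(-1\right) 20736 = -20736$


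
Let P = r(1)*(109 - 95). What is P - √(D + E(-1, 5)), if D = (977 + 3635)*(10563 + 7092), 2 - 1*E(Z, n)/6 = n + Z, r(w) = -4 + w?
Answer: -42 - 4*√5089053 ≈ -9065.6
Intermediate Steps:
E(Z, n) = 12 - 6*Z - 6*n (E(Z, n) = 12 - 6*(n + Z) = 12 - 6*(Z + n) = 12 + (-6*Z - 6*n) = 12 - 6*Z - 6*n)
D = 81424860 (D = 4612*17655 = 81424860)
P = -42 (P = (-4 + 1)*(109 - 95) = -3*14 = -42)
P - √(D + E(-1, 5)) = -42 - √(81424860 + (12 - 6*(-1) - 6*5)) = -42 - √(81424860 + (12 + 6 - 30)) = -42 - √(81424860 - 12) = -42 - √81424848 = -42 - 4*√5089053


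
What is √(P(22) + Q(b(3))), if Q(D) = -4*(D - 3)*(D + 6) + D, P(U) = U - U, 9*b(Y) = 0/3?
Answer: 6*√2 ≈ 8.4853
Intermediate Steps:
b(Y) = 0 (b(Y) = (0/3)/9 = (0*(⅓))/9 = (⅑)*0 = 0)
P(U) = 0
Q(D) = D - 4*(-3 + D)*(6 + D) (Q(D) = -4*(-3 + D)*(6 + D) + D = D - 4*(-3 + D)*(6 + D))
√(P(22) + Q(b(3))) = √(0 + (72 - 11*0 - 4*0²)) = √(0 + (72 + 0 - 4*0)) = √(0 + (72 + 0 + 0)) = √(0 + 72) = √72 = 6*√2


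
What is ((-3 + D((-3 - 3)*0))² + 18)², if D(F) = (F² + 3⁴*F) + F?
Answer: 729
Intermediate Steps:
D(F) = F² + 82*F (D(F) = (F² + 81*F) + F = F² + 82*F)
((-3 + D((-3 - 3)*0))² + 18)² = ((-3 + ((-3 - 3)*0)*(82 + (-3 - 3)*0))² + 18)² = ((-3 + (-6*0)*(82 - 6*0))² + 18)² = ((-3 + 0*(82 + 0))² + 18)² = ((-3 + 0*82)² + 18)² = ((-3 + 0)² + 18)² = ((-3)² + 18)² = (9 + 18)² = 27² = 729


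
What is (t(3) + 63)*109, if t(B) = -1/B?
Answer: 20492/3 ≈ 6830.7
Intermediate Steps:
(t(3) + 63)*109 = (-1/3 + 63)*109 = (-1*⅓ + 63)*109 = (-⅓ + 63)*109 = (188/3)*109 = 20492/3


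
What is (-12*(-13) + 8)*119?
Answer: 19516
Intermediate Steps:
(-12*(-13) + 8)*119 = (156 + 8)*119 = 164*119 = 19516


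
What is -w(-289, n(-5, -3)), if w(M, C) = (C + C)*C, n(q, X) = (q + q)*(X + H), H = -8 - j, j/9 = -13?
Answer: -2247200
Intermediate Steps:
j = -117 (j = 9*(-13) = -117)
H = 109 (H = -8 - 1*(-117) = -8 + 117 = 109)
n(q, X) = 2*q*(109 + X) (n(q, X) = (q + q)*(X + 109) = (2*q)*(109 + X) = 2*q*(109 + X))
w(M, C) = 2*C**2 (w(M, C) = (2*C)*C = 2*C**2)
-w(-289, n(-5, -3)) = -2*(2*(-5)*(109 - 3))**2 = -2*(2*(-5)*106)**2 = -2*(-1060)**2 = -2*1123600 = -1*2247200 = -2247200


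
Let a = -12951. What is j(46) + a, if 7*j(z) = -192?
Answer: -90849/7 ≈ -12978.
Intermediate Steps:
j(z) = -192/7 (j(z) = (1/7)*(-192) = -192/7)
j(46) + a = -192/7 - 12951 = -90849/7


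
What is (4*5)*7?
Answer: 140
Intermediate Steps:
(4*5)*7 = 20*7 = 140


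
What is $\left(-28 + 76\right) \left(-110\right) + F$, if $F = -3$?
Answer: $-5283$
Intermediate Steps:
$\left(-28 + 76\right) \left(-110\right) + F = \left(-28 + 76\right) \left(-110\right) - 3 = 48 \left(-110\right) - 3 = -5280 - 3 = -5283$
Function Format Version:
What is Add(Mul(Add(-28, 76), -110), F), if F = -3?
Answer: -5283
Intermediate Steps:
Add(Mul(Add(-28, 76), -110), F) = Add(Mul(Add(-28, 76), -110), -3) = Add(Mul(48, -110), -3) = Add(-5280, -3) = -5283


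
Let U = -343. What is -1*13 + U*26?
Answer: -8931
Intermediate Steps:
-1*13 + U*26 = -1*13 - 343*26 = -13 - 8918 = -8931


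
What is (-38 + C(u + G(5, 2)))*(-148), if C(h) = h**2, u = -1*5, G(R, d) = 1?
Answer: 3256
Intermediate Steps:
u = -5
(-38 + C(u + G(5, 2)))*(-148) = (-38 + (-5 + 1)**2)*(-148) = (-38 + (-4)**2)*(-148) = (-38 + 16)*(-148) = -22*(-148) = 3256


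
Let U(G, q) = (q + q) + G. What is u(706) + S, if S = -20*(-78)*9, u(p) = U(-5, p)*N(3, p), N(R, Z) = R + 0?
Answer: 18261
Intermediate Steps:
N(R, Z) = R
U(G, q) = G + 2*q (U(G, q) = 2*q + G = G + 2*q)
u(p) = -15 + 6*p (u(p) = (-5 + 2*p)*3 = -15 + 6*p)
S = 14040 (S = 1560*9 = 14040)
u(706) + S = (-15 + 6*706) + 14040 = (-15 + 4236) + 14040 = 4221 + 14040 = 18261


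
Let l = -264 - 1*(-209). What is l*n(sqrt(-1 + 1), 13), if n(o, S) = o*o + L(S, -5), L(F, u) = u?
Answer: 275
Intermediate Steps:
l = -55 (l = -264 + 209 = -55)
n(o, S) = -5 + o**2 (n(o, S) = o*o - 5 = o**2 - 5 = -5 + o**2)
l*n(sqrt(-1 + 1), 13) = -55*(-5 + (sqrt(-1 + 1))**2) = -55*(-5 + (sqrt(0))**2) = -55*(-5 + 0**2) = -55*(-5 + 0) = -55*(-5) = 275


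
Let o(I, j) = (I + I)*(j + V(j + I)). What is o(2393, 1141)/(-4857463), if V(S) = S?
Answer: -22374550/4857463 ≈ -4.6062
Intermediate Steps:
o(I, j) = 2*I*(I + 2*j) (o(I, j) = (I + I)*(j + (j + I)) = (2*I)*(j + (I + j)) = (2*I)*(I + 2*j) = 2*I*(I + 2*j))
o(2393, 1141)/(-4857463) = (2*2393*(2393 + 2*1141))/(-4857463) = (2*2393*(2393 + 2282))*(-1/4857463) = (2*2393*4675)*(-1/4857463) = 22374550*(-1/4857463) = -22374550/4857463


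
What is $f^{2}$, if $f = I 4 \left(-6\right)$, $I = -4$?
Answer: $9216$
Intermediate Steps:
$f = 96$ ($f = \left(-4\right) 4 \left(-6\right) = \left(-16\right) \left(-6\right) = 96$)
$f^{2} = 96^{2} = 9216$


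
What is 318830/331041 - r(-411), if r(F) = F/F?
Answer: -12211/331041 ≈ -0.036887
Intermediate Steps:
r(F) = 1
318830/331041 - r(-411) = 318830/331041 - 1*1 = 318830*(1/331041) - 1 = 318830/331041 - 1 = -12211/331041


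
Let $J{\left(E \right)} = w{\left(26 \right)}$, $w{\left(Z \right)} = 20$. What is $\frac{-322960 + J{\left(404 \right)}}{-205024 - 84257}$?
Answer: $\frac{322940}{289281} \approx 1.1164$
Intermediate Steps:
$J{\left(E \right)} = 20$
$\frac{-322960 + J{\left(404 \right)}}{-205024 - 84257} = \frac{-322960 + 20}{-205024 - 84257} = - \frac{322940}{-289281} = \left(-322940\right) \left(- \frac{1}{289281}\right) = \frac{322940}{289281}$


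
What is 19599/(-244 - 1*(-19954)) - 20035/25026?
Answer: 2655409/13701735 ≈ 0.19380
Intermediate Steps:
19599/(-244 - 1*(-19954)) - 20035/25026 = 19599/(-244 + 19954) - 20035*1/25026 = 19599/19710 - 20035/25026 = 19599*(1/19710) - 20035/25026 = 6533/6570 - 20035/25026 = 2655409/13701735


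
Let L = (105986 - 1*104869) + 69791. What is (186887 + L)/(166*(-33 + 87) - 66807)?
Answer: -257795/57843 ≈ -4.4568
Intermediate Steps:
L = 70908 (L = (105986 - 104869) + 69791 = 1117 + 69791 = 70908)
(186887 + L)/(166*(-33 + 87) - 66807) = (186887 + 70908)/(166*(-33 + 87) - 66807) = 257795/(166*54 - 66807) = 257795/(8964 - 66807) = 257795/(-57843) = 257795*(-1/57843) = -257795/57843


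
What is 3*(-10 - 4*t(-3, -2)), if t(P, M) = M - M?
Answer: -30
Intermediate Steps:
t(P, M) = 0
3*(-10 - 4*t(-3, -2)) = 3*(-10 - 4*0) = 3*(-10 + 0) = 3*(-10) = -30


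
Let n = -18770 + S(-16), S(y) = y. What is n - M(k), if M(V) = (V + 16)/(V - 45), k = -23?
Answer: -1277455/68 ≈ -18786.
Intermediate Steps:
n = -18786 (n = -18770 - 16 = -18786)
M(V) = (16 + V)/(-45 + V)
n - M(k) = -18786 - (16 - 23)/(-45 - 23) = -18786 - (-7)/(-68) = -18786 - (-1)*(-7)/68 = -18786 - 1*7/68 = -18786 - 7/68 = -1277455/68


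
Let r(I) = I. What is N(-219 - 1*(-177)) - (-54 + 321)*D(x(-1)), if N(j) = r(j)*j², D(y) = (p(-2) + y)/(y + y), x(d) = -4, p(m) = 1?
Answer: -593505/8 ≈ -74188.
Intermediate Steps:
D(y) = (1 + y)/(2*y) (D(y) = (1 + y)/(y + y) = (1 + y)/((2*y)) = (1 + y)*(1/(2*y)) = (1 + y)/(2*y))
N(j) = j³ (N(j) = j*j² = j³)
N(-219 - 1*(-177)) - (-54 + 321)*D(x(-1)) = (-219 - 1*(-177))³ - (-54 + 321)*(½)*(1 - 4)/(-4) = (-219 + 177)³ - 267*(½)*(-¼)*(-3) = (-42)³ - 267*3/8 = -74088 - 1*801/8 = -74088 - 801/8 = -593505/8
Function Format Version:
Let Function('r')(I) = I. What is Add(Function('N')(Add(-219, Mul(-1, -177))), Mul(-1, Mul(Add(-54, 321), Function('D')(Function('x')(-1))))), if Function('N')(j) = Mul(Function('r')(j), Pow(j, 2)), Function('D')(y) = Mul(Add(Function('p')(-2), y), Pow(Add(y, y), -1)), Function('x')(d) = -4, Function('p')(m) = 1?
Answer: Rational(-593505, 8) ≈ -74188.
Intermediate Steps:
Function('D')(y) = Mul(Rational(1, 2), Pow(y, -1), Add(1, y)) (Function('D')(y) = Mul(Add(1, y), Pow(Add(y, y), -1)) = Mul(Add(1, y), Pow(Mul(2, y), -1)) = Mul(Add(1, y), Mul(Rational(1, 2), Pow(y, -1))) = Mul(Rational(1, 2), Pow(y, -1), Add(1, y)))
Function('N')(j) = Pow(j, 3) (Function('N')(j) = Mul(j, Pow(j, 2)) = Pow(j, 3))
Add(Function('N')(Add(-219, Mul(-1, -177))), Mul(-1, Mul(Add(-54, 321), Function('D')(Function('x')(-1))))) = Add(Pow(Add(-219, Mul(-1, -177)), 3), Mul(-1, Mul(Add(-54, 321), Mul(Rational(1, 2), Pow(-4, -1), Add(1, -4))))) = Add(Pow(Add(-219, 177), 3), Mul(-1, Mul(267, Mul(Rational(1, 2), Rational(-1, 4), -3)))) = Add(Pow(-42, 3), Mul(-1, Mul(267, Rational(3, 8)))) = Add(-74088, Mul(-1, Rational(801, 8))) = Add(-74088, Rational(-801, 8)) = Rational(-593505, 8)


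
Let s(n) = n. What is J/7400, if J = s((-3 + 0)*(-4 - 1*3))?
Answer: 21/7400 ≈ 0.0028378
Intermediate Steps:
J = 21 (J = (-3 + 0)*(-4 - 1*3) = -3*(-4 - 3) = -3*(-7) = 21)
J/7400 = 21/7400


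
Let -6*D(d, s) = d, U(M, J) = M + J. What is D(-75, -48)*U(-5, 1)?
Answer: -50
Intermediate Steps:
U(M, J) = J + M
D(d, s) = -d/6
D(-75, -48)*U(-5, 1) = (-1/6*(-75))*(1 - 5) = (25/2)*(-4) = -50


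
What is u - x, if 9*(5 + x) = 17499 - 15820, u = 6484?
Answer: 56722/9 ≈ 6302.4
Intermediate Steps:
x = 1634/9 (x = -5 + (17499 - 15820)/9 = -5 + (⅑)*1679 = -5 + 1679/9 = 1634/9 ≈ 181.56)
u - x = 6484 - 1*1634/9 = 6484 - 1634/9 = 56722/9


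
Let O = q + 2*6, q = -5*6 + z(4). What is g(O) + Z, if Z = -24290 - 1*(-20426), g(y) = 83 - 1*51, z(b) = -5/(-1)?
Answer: -3832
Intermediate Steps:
z(b) = 5 (z(b) = -5*(-1) = 5)
q = -25 (q = -5*6 + 5 = -30 + 5 = -25)
O = -13 (O = -25 + 2*6 = -25 + 12 = -13)
g(y) = 32 (g(y) = 83 - 51 = 32)
Z = -3864 (Z = -24290 + 20426 = -3864)
g(O) + Z = 32 - 3864 = -3832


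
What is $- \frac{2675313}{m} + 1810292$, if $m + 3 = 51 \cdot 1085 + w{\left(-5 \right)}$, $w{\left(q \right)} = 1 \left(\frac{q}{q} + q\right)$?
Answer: $\frac{100157160463}{55328} \approx 1.8102 \cdot 10^{6}$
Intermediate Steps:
$w{\left(q \right)} = 1 + q$ ($w{\left(q \right)} = 1 \left(1 + q\right) = 1 + q$)
$m = 55328$ ($m = -3 + \left(51 \cdot 1085 + \left(1 - 5\right)\right) = -3 + \left(55335 - 4\right) = -3 + 55331 = 55328$)
$- \frac{2675313}{m} + 1810292 = - \frac{2675313}{55328} + 1810292 = \frac{100157160463}{55328}$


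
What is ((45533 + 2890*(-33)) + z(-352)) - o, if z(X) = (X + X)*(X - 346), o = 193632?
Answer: 247923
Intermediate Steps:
z(X) = 2*X*(-346 + X) (z(X) = (2*X)*(-346 + X) = 2*X*(-346 + X))
((45533 + 2890*(-33)) + z(-352)) - o = ((45533 + 2890*(-33)) + 2*(-352)*(-346 - 352)) - 1*193632 = ((45533 - 95370) + 2*(-352)*(-698)) - 193632 = (-49837 + 491392) - 193632 = 441555 - 193632 = 247923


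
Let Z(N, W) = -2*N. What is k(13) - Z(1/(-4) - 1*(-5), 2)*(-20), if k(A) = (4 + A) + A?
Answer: -160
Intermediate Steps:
k(A) = 4 + 2*A
k(13) - Z(1/(-4) - 1*(-5), 2)*(-20) = (4 + 2*13) - (-2*(1/(-4) - 1*(-5)))*(-20) = (4 + 26) - (-2*(-1/4 + 5))*(-20) = 30 - (-2*19/4)*(-20) = 30 - (-19)*(-20)/2 = 30 - 1*190 = 30 - 190 = -160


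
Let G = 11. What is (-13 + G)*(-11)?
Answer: 22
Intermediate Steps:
(-13 + G)*(-11) = (-13 + 11)*(-11) = -2*(-11) = 22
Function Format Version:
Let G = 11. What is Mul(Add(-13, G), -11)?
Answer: 22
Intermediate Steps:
Mul(Add(-13, G), -11) = Mul(Add(-13, 11), -11) = Mul(-2, -11) = 22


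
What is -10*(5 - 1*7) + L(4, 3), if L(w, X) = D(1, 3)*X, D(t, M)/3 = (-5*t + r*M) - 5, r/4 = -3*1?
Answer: -394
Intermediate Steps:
r = -12 (r = 4*(-3*1) = 4*(-3) = -12)
D(t, M) = -15 - 36*M - 15*t (D(t, M) = 3*((-5*t - 12*M) - 5) = 3*((-12*M - 5*t) - 5) = 3*(-5 - 12*M - 5*t) = -15 - 36*M - 15*t)
L(w, X) = -138*X (L(w, X) = (-15 - 36*3 - 15*1)*X = (-15 - 108 - 15)*X = -138*X)
-10*(5 - 1*7) + L(4, 3) = -10*(5 - 1*7) - 138*3 = -10*(5 - 7) - 414 = -10*(-2) - 414 = 20 - 414 = -394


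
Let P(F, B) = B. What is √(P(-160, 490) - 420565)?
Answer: 15*I*√1867 ≈ 648.13*I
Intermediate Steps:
√(P(-160, 490) - 420565) = √(490 - 420565) = √(-420075) = 15*I*√1867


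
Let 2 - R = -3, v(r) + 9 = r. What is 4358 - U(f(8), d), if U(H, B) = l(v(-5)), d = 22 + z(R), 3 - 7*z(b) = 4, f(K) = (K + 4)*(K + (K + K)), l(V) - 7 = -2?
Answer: 4353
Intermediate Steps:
v(r) = -9 + r
R = 5 (R = 2 - 1*(-3) = 2 + 3 = 5)
l(V) = 5 (l(V) = 7 - 2 = 5)
f(K) = 3*K*(4 + K) (f(K) = (4 + K)*(K + 2*K) = (4 + K)*(3*K) = 3*K*(4 + K))
z(b) = -⅐ (z(b) = 3/7 - ⅐*4 = 3/7 - 4/7 = -⅐)
d = 153/7 (d = 22 - ⅐ = 153/7 ≈ 21.857)
U(H, B) = 5
4358 - U(f(8), d) = 4358 - 1*5 = 4358 - 5 = 4353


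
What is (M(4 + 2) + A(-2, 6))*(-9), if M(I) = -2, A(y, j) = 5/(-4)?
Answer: 117/4 ≈ 29.250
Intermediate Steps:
A(y, j) = -5/4 (A(y, j) = 5*(-¼) = -5/4)
(M(4 + 2) + A(-2, 6))*(-9) = (-2 - 5/4)*(-9) = -13/4*(-9) = 117/4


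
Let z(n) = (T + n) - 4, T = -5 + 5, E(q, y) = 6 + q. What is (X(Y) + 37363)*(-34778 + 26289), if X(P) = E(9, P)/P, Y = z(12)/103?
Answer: -2550511561/8 ≈ -3.1881e+8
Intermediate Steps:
T = 0
z(n) = -4 + n (z(n) = (0 + n) - 4 = n - 4 = -4 + n)
Y = 8/103 (Y = (-4 + 12)/103 = 8*(1/103) = 8/103 ≈ 0.077670)
X(P) = 15/P (X(P) = (6 + 9)/P = 15/P)
(X(Y) + 37363)*(-34778 + 26289) = (15/(8/103) + 37363)*(-34778 + 26289) = (15*(103/8) + 37363)*(-8489) = (1545/8 + 37363)*(-8489) = (300449/8)*(-8489) = -2550511561/8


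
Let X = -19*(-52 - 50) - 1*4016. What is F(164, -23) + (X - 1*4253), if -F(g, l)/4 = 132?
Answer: -6859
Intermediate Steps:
F(g, l) = -528 (F(g, l) = -4*132 = -528)
X = -2078 (X = -19*(-102) - 4016 = 1938 - 4016 = -2078)
F(164, -23) + (X - 1*4253) = -528 + (-2078 - 1*4253) = -528 + (-2078 - 4253) = -528 - 6331 = -6859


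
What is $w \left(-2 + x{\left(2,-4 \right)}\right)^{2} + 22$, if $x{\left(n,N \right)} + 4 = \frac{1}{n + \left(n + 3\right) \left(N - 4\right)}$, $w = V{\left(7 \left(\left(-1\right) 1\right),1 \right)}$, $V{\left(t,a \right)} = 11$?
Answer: $\frac{608619}{1444} \approx 421.48$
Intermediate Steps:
$w = 11$
$x{\left(n,N \right)} = -4 + \frac{1}{n + \left(-4 + N\right) \left(3 + n\right)}$ ($x{\left(n,N \right)} = -4 + \frac{1}{n + \left(n + 3\right) \left(N - 4\right)} = -4 + \frac{1}{n + \left(3 + n\right) \left(-4 + N\right)} = -4 + \frac{1}{n + \left(-4 + N\right) \left(3 + n\right)}$)
$w \left(-2 + x{\left(2,-4 \right)}\right)^{2} + 22 = 11 \left(-2 + \frac{49 - -48 + 12 \cdot 2 - \left(-16\right) 2}{-12 - 6 + 3 \left(-4\right) - 8}\right)^{2} + 22 = 11 \left(-2 + \frac{49 + 48 + 24 + 32}{-12 - 6 - 12 - 8}\right)^{2} + 22 = 11 \left(-2 + \frac{1}{-38} \cdot 153\right)^{2} + 22 = 11 \left(-2 - \frac{153}{38}\right)^{2} + 22 = 11 \left(- \frac{229}{38}\right)^{2} + 22 = 11 \cdot \frac{52441}{1444} + 22 = \frac{576851}{1444} + 22 = \frac{608619}{1444}$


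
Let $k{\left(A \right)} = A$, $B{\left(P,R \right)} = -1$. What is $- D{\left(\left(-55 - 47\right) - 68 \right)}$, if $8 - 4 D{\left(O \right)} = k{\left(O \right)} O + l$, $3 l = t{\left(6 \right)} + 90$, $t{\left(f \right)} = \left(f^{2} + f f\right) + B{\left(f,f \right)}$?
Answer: $\frac{86837}{12} \approx 7236.4$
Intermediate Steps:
$t{\left(f \right)} = -1 + 2 f^{2}$ ($t{\left(f \right)} = \left(f^{2} + f f\right) - 1 = \left(f^{2} + f^{2}\right) - 1 = 2 f^{2} - 1 = -1 + 2 f^{2}$)
$l = \frac{161}{3}$ ($l = \frac{\left(-1 + 2 \cdot 6^{2}\right) + 90}{3} = \frac{\left(-1 + 2 \cdot 36\right) + 90}{3} = \frac{\left(-1 + 72\right) + 90}{3} = \frac{71 + 90}{3} = \frac{1}{3} \cdot 161 = \frac{161}{3} \approx 53.667$)
$D{\left(O \right)} = - \frac{137}{12} - \frac{O^{2}}{4}$ ($D{\left(O \right)} = 2 - \frac{O O + \frac{161}{3}}{4} = 2 - \frac{O^{2} + \frac{161}{3}}{4} = 2 - \frac{\frac{161}{3} + O^{2}}{4} = 2 - \left(\frac{161}{12} + \frac{O^{2}}{4}\right) = - \frac{137}{12} - \frac{O^{2}}{4}$)
$- D{\left(\left(-55 - 47\right) - 68 \right)} = - (- \frac{137}{12} - \frac{\left(\left(-55 - 47\right) - 68\right)^{2}}{4}) = - (- \frac{137}{12} - \frac{\left(-102 - 68\right)^{2}}{4}) = - (- \frac{137}{12} - \frac{\left(-170\right)^{2}}{4}) = - (- \frac{137}{12} - 7225) = \left(-1\right) \left(- \frac{86837}{12}\right) = \frac{86837}{12}$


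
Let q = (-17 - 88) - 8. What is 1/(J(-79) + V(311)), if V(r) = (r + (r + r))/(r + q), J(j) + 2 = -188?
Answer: -66/12229 ≈ -0.0053970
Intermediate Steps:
J(j) = -190 (J(j) = -2 - 188 = -190)
q = -113 (q = -105 - 8 = -113)
V(r) = 3*r/(-113 + r) (V(r) = (r + (r + r))/(r - 113) = (r + 2*r)/(-113 + r) = (3*r)/(-113 + r) = 3*r/(-113 + r))
1/(J(-79) + V(311)) = 1/(-190 + 3*311/(-113 + 311)) = 1/(-190 + 3*311/198) = 1/(-190 + 3*311*(1/198)) = 1/(-190 + 311/66) = 1/(-12229/66) = -66/12229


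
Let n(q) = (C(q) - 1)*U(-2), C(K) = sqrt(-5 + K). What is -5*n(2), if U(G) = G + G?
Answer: -20 + 20*I*sqrt(3) ≈ -20.0 + 34.641*I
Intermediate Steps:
U(G) = 2*G
n(q) = 4 - 4*sqrt(-5 + q) (n(q) = (sqrt(-5 + q) - 1)*(2*(-2)) = (-1 + sqrt(-5 + q))*(-4) = 4 - 4*sqrt(-5 + q))
-5*n(2) = -5*(4 - 4*sqrt(-5 + 2)) = -5*(4 - 4*I*sqrt(3)) = -20 + 20*I*sqrt(3)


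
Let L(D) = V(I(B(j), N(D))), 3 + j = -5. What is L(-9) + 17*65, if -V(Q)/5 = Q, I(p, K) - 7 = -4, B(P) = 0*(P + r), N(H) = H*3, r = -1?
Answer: 1090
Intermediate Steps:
j = -8 (j = -3 - 5 = -8)
N(H) = 3*H
B(P) = 0 (B(P) = 0*(P - 1) = 0*(-1 + P) = 0)
I(p, K) = 3 (I(p, K) = 7 - 4 = 3)
V(Q) = -5*Q
L(D) = -15 (L(D) = -5*3 = -15)
L(-9) + 17*65 = -15 + 17*65 = -15 + 1105 = 1090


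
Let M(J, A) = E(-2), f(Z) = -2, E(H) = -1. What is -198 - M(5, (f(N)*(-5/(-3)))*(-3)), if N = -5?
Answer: -197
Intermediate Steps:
M(J, A) = -1
-198 - M(5, (f(N)*(-5/(-3)))*(-3)) = -198 - 1*(-1) = -198 + 1 = -197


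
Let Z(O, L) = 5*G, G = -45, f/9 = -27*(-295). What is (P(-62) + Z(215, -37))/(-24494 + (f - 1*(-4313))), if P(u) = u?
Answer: -287/51504 ≈ -0.0055724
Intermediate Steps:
f = 71685 (f = 9*(-27*(-295)) = 9*7965 = 71685)
Z(O, L) = -225 (Z(O, L) = 5*(-45) = -225)
(P(-62) + Z(215, -37))/(-24494 + (f - 1*(-4313))) = (-62 - 225)/(-24494 + (71685 - 1*(-4313))) = -287/(-24494 + (71685 + 4313)) = -287/(-24494 + 75998) = -287/51504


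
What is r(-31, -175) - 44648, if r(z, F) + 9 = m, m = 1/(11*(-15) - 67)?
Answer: -10360425/232 ≈ -44657.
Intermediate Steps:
m = -1/232 (m = 1/(-165 - 67) = 1/(-232) = -1/232 ≈ -0.0043103)
r(z, F) = -2089/232 (r(z, F) = -9 - 1/232 = -2089/232)
r(-31, -175) - 44648 = -2089/232 - 44648 = -10360425/232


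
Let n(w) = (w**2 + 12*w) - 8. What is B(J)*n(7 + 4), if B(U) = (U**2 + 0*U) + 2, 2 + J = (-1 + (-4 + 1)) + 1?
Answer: 6615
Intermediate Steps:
n(w) = -8 + w**2 + 12*w
J = -5 (J = -2 + ((-1 + (-4 + 1)) + 1) = -2 + ((-1 - 3) + 1) = -2 + (-4 + 1) = -2 - 3 = -5)
B(U) = 2 + U**2 (B(U) = (U**2 + 0) + 2 = U**2 + 2 = 2 + U**2)
B(J)*n(7 + 4) = (2 + (-5)**2)*(-8 + (7 + 4)**2 + 12*(7 + 4)) = (2 + 25)*(-8 + 11**2 + 12*11) = 27*(-8 + 121 + 132) = 27*245 = 6615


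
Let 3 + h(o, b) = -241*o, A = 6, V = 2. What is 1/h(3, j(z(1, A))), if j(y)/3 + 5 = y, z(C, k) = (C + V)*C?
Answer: -1/726 ≈ -0.0013774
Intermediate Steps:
z(C, k) = C*(2 + C) (z(C, k) = (C + 2)*C = (2 + C)*C = C*(2 + C))
j(y) = -15 + 3*y
h(o, b) = -3 - 241*o
1/h(3, j(z(1, A))) = 1/(-3 - 241*3) = 1/(-3 - 723) = 1/(-726) = -1/726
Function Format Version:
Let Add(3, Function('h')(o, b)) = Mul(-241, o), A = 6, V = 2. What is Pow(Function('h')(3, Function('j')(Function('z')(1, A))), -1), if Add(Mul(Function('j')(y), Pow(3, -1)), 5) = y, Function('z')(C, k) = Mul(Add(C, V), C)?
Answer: Rational(-1, 726) ≈ -0.0013774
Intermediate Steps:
Function('z')(C, k) = Mul(C, Add(2, C)) (Function('z')(C, k) = Mul(Add(C, 2), C) = Mul(Add(2, C), C) = Mul(C, Add(2, C)))
Function('j')(y) = Add(-15, Mul(3, y))
Function('h')(o, b) = Add(-3, Mul(-241, o))
Pow(Function('h')(3, Function('j')(Function('z')(1, A))), -1) = Pow(Add(-3, Mul(-241, 3)), -1) = Pow(Add(-3, -723), -1) = Pow(-726, -1) = Rational(-1, 726)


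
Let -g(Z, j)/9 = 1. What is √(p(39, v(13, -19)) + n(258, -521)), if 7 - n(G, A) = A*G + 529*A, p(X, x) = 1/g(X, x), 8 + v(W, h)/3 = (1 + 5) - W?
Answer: √3690305/3 ≈ 640.34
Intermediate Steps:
g(Z, j) = -9 (g(Z, j) = -9*1 = -9)
v(W, h) = -6 - 3*W (v(W, h) = -24 + 3*((1 + 5) - W) = -24 + 3*(6 - W) = -24 + (18 - 3*W) = -6 - 3*W)
p(X, x) = -⅑ (p(X, x) = 1/(-9) = -⅑)
n(G, A) = 7 - 529*A - A*G (n(G, A) = 7 - (A*G + 529*A) = 7 - (529*A + A*G) = 7 + (-529*A - A*G) = 7 - 529*A - A*G)
√(p(39, v(13, -19)) + n(258, -521)) = √(-⅑ + (7 - 529*(-521) - 1*(-521)*258)) = √(-⅑ + (7 + 275609 + 134418)) = √(-⅑ + 410034) = √(3690305/9) = √3690305/3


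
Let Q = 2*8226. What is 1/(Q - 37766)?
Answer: -1/21314 ≈ -4.6918e-5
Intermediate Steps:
Q = 16452
1/(Q - 37766) = 1/(16452 - 37766) = 1/(-21314) = -1/21314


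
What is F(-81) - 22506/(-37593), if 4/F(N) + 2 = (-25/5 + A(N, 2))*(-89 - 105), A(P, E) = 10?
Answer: 603485/1015011 ≈ 0.59456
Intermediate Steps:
F(N) = -1/243 (F(N) = 4/(-2 + (-25/5 + 10)*(-89 - 105)) = 4/(-2 + (-25*1/5 + 10)*(-194)) = 4/(-2 + (-5 + 10)*(-194)) = 4/(-2 + 5*(-194)) = 4/(-2 - 970) = 4/(-972) = 4*(-1/972) = -1/243)
F(-81) - 22506/(-37593) = -1/243 - 22506/(-37593) = -1/243 - 22506*(-1)/37593 = -1/243 - 1*(-7502/12531) = -1/243 + 7502/12531 = 603485/1015011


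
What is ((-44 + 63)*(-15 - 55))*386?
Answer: -513380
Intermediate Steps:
((-44 + 63)*(-15 - 55))*386 = (19*(-70))*386 = -1330*386 = -513380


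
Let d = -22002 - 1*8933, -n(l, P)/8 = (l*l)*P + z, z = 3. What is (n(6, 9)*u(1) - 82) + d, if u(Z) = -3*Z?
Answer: -23169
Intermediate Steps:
n(l, P) = -24 - 8*P*l² (n(l, P) = -8*((l*l)*P + 3) = -8*(l²*P + 3) = -8*(P*l² + 3) = -8*(3 + P*l²) = -24 - 8*P*l²)
d = -30935 (d = -22002 - 8933 = -30935)
(n(6, 9)*u(1) - 82) + d = ((-24 - 8*9*6²)*(-3*1) - 82) - 30935 = ((-24 - 8*9*36)*(-3) - 82) - 30935 = ((-24 - 2592)*(-3) - 82) - 30935 = (-2616*(-3) - 82) - 30935 = (7848 - 82) - 30935 = 7766 - 30935 = -23169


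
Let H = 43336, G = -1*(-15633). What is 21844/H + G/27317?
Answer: 318546059/295952378 ≈ 1.0763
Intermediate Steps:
G = 15633
21844/H + G/27317 = 21844/43336 + 15633/27317 = 21844*(1/43336) + 15633*(1/27317) = 5461/10834 + 15633/27317 = 318546059/295952378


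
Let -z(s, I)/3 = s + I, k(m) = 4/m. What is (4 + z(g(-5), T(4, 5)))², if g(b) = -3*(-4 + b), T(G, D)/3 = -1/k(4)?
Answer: 4624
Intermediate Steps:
T(G, D) = -3 (T(G, D) = 3*(-1/(4/4)) = 3*(-1/(4*(¼))) = 3*(-1/1) = 3*(-1*1) = 3*(-1) = -3)
g(b) = 12 - 3*b
z(s, I) = -3*I - 3*s (z(s, I) = -3*(s + I) = -3*(I + s) = -3*I - 3*s)
(4 + z(g(-5), T(4, 5)))² = (4 + (-3*(-3) - 3*(12 - 3*(-5))))² = (4 + (9 - 3*(12 + 15)))² = (4 + (9 - 3*27))² = (4 + (9 - 81))² = (4 - 72)² = (-68)² = 4624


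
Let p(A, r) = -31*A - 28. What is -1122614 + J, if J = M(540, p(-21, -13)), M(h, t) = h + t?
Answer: -1121451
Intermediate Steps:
p(A, r) = -28 - 31*A
J = 1163 (J = 540 + (-28 - 31*(-21)) = 540 + (-28 + 651) = 540 + 623 = 1163)
-1122614 + J = -1122614 + 1163 = -1121451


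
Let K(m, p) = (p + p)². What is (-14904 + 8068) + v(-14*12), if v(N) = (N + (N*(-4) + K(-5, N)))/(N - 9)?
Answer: -441124/59 ≈ -7476.7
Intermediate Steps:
K(m, p) = 4*p² (K(m, p) = (2*p)² = 4*p²)
v(N) = (-3*N + 4*N²)/(-9 + N) (v(N) = (N + (N*(-4) + 4*N²))/(N - 9) = (N + (-4*N + 4*N²))/(-9 + N) = (-3*N + 4*N²)/(-9 + N))
(-14904 + 8068) + v(-14*12) = (-14904 + 8068) + (-14*12)*(-3 + 4*(-14*12))/(-9 - 14*12) = -6836 - 168*(-3 + 4*(-168))/(-9 - 168) = -6836 - 168*(-3 - 672)/(-177) = -6836 - 168*(-1/177)*(-675) = -6836 - 37800/59 = -441124/59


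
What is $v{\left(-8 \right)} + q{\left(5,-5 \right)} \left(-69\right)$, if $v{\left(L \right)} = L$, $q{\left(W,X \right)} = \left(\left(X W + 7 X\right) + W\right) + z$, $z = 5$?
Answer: $3442$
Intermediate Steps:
$q{\left(W,X \right)} = 5 + W + 7 X + W X$ ($q{\left(W,X \right)} = \left(\left(X W + 7 X\right) + W\right) + 5 = \left(\left(W X + 7 X\right) + W\right) + 5 = \left(\left(7 X + W X\right) + W\right) + 5 = \left(W + 7 X + W X\right) + 5 = 5 + W + 7 X + W X$)
$v{\left(-8 \right)} + q{\left(5,-5 \right)} \left(-69\right) = -8 + \left(5 + 5 + 7 \left(-5\right) + 5 \left(-5\right)\right) \left(-69\right) = -8 + \left(5 + 5 - 35 - 25\right) \left(-69\right) = -8 - -3450 = -8 + 3450 = 3442$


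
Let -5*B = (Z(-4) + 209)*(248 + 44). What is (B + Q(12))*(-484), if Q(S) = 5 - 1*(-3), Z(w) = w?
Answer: 5790576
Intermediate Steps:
Q(S) = 8 (Q(S) = 5 + 3 = 8)
B = -11972 (B = -(-4 + 209)*(248 + 44)/5 = -41*292 = -⅕*59860 = -11972)
(B + Q(12))*(-484) = (-11972 + 8)*(-484) = -11964*(-484) = 5790576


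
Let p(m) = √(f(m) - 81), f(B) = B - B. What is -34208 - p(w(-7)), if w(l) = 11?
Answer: -34208 - 9*I ≈ -34208.0 - 9.0*I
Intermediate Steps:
f(B) = 0
p(m) = 9*I (p(m) = √(0 - 81) = √(-81) = 9*I)
-34208 - p(w(-7)) = -34208 - 9*I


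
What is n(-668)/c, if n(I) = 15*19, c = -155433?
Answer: -95/51811 ≈ -0.0018336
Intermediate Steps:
n(I) = 285
n(-668)/c = 285/(-155433) = 285*(-1/155433) = -95/51811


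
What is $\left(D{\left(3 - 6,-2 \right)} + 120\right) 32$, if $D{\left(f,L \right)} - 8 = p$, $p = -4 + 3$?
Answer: $4064$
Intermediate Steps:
$p = -1$
$D{\left(f,L \right)} = 7$ ($D{\left(f,L \right)} = 8 - 1 = 7$)
$\left(D{\left(3 - 6,-2 \right)} + 120\right) 32 = \left(7 + 120\right) 32 = 127 \cdot 32 = 4064$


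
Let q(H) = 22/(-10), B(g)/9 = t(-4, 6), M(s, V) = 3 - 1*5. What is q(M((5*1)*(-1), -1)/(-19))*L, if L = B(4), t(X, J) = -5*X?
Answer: -396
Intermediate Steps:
M(s, V) = -2 (M(s, V) = 3 - 5 = -2)
B(g) = 180 (B(g) = 9*(-5*(-4)) = 9*20 = 180)
L = 180
q(H) = -11/5 (q(H) = 22*(-⅒) = -11/5)
q(M((5*1)*(-1), -1)/(-19))*L = -11/5*180 = -396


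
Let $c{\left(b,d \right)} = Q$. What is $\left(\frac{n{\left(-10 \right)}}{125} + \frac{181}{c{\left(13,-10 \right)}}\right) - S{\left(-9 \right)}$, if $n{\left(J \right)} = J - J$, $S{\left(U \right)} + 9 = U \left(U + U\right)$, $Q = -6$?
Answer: $- \frac{1099}{6} \approx -183.17$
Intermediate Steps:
$c{\left(b,d \right)} = -6$
$S{\left(U \right)} = -9 + 2 U^{2}$ ($S{\left(U \right)} = -9 + U \left(U + U\right) = -9 + U 2 U = -9 + 2 U^{2}$)
$n{\left(J \right)} = 0$
$\left(\frac{n{\left(-10 \right)}}{125} + \frac{181}{c{\left(13,-10 \right)}}\right) - S{\left(-9 \right)} = \left(\frac{0}{125} + \frac{181}{-6}\right) - \left(-9 + 2 \left(-9\right)^{2}\right) = \left(0 \cdot \frac{1}{125} + 181 \left(- \frac{1}{6}\right)\right) - \left(-9 + 2 \cdot 81\right) = \left(0 - \frac{181}{6}\right) - \left(-9 + 162\right) = - \frac{181}{6} - 153 = - \frac{1099}{6}$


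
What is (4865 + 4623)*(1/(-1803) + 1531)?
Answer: 26190599296/1803 ≈ 1.4526e+7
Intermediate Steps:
(4865 + 4623)*(1/(-1803) + 1531) = 9488*(-1/1803 + 1531) = 9488*(2760392/1803) = 26190599296/1803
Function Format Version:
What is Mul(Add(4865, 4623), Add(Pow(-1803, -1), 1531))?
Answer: Rational(26190599296, 1803) ≈ 1.4526e+7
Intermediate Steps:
Mul(Add(4865, 4623), Add(Pow(-1803, -1), 1531)) = Mul(9488, Add(Rational(-1, 1803), 1531)) = Mul(9488, Rational(2760392, 1803)) = Rational(26190599296, 1803)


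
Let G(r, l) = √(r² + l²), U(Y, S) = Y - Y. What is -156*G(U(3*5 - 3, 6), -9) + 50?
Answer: -1354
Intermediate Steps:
U(Y, S) = 0
G(r, l) = √(l² + r²)
-156*G(U(3*5 - 3, 6), -9) + 50 = -156*√((-9)² + 0²) + 50 = -156*√(81 + 0) + 50 = -156*√81 + 50 = -156*9 + 50 = -1404 + 50 = -1354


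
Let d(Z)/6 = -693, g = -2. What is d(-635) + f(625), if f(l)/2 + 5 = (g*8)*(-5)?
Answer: -4008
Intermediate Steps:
f(l) = 150 (f(l) = -10 + 2*(-2*8*(-5)) = -10 + 2*(-16*(-5)) = -10 + 2*80 = -10 + 160 = 150)
d(Z) = -4158 (d(Z) = 6*(-693) = -4158)
d(-635) + f(625) = -4158 + 150 = -4008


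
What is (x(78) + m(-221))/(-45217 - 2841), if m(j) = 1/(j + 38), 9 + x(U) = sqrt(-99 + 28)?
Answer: 824/4397307 - I*sqrt(71)/48058 ≈ 0.00018739 - 0.00017533*I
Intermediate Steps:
x(U) = -9 + I*sqrt(71) (x(U) = -9 + sqrt(-99 + 28) = -9 + sqrt(-71) = -9 + I*sqrt(71))
m(j) = 1/(38 + j)
(x(78) + m(-221))/(-45217 - 2841) = ((-9 + I*sqrt(71)) + 1/(38 - 221))/(-45217 - 2841) = ((-9 + I*sqrt(71)) + 1/(-183))/(-48058) = ((-9 + I*sqrt(71)) - 1/183)*(-1/48058) = (-1648/183 + I*sqrt(71))*(-1/48058) = 824/4397307 - I*sqrt(71)/48058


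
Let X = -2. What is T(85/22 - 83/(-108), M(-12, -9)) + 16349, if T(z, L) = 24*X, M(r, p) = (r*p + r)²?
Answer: 16301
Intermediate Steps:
M(r, p) = (r + p*r)² (M(r, p) = (p*r + r)² = (r + p*r)²)
T(z, L) = -48 (T(z, L) = 24*(-2) = -48)
T(85/22 - 83/(-108), M(-12, -9)) + 16349 = -48 + 16349 = 16301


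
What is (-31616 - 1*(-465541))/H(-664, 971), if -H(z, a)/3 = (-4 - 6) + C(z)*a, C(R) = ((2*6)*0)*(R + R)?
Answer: 86785/6 ≈ 14464.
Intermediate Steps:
C(R) = 0 (C(R) = (12*0)*(2*R) = 0*(2*R) = 0)
H(z, a) = 30 (H(z, a) = -3*((-4 - 6) + 0*a) = -3*(-10 + 0) = -3*(-10) = 30)
(-31616 - 1*(-465541))/H(-664, 971) = (-31616 - 1*(-465541))/30 = (-31616 + 465541)*(1/30) = 433925*(1/30) = 86785/6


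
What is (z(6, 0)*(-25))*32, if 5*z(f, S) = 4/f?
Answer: -320/3 ≈ -106.67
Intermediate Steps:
z(f, S) = 4/(5*f) (z(f, S) = (4/f)/5 = 4/(5*f))
(z(6, 0)*(-25))*32 = (((⅘)/6)*(-25))*32 = (((⅘)*(⅙))*(-25))*32 = ((2/15)*(-25))*32 = -10/3*32 = -320/3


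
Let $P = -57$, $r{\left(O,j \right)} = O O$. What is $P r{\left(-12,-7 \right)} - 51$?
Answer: $-8259$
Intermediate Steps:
$r{\left(O,j \right)} = O^{2}$
$P r{\left(-12,-7 \right)} - 51 = - 57 \left(-12\right)^{2} - 51 = \left(-57\right) 144 - 51 = -8208 - 51 = -8259$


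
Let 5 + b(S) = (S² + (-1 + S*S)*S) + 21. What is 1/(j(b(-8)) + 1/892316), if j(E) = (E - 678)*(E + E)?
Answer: 892316/833865732737 ≈ 1.0701e-6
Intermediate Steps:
b(S) = 16 + S² + S*(-1 + S²) (b(S) = -5 + ((S² + (-1 + S*S)*S) + 21) = -5 + ((S² + (-1 + S²)*S) + 21) = -5 + ((S² + S*(-1 + S²)) + 21) = -5 + (21 + S² + S*(-1 + S²)) = 16 + S² + S*(-1 + S²))
j(E) = 2*E*(-678 + E) (j(E) = (-678 + E)*(2*E) = 2*E*(-678 + E))
1/(j(b(-8)) + 1/892316) = 1/(2*(16 + (-8)² + (-8)³ - 1*(-8))*(-678 + (16 + (-8)² + (-8)³ - 1*(-8))) + 1/892316) = 1/(2*(16 + 64 - 512 + 8)*(-678 + (16 + 64 - 512 + 8)) + 1/892316) = 1/(2*(-424)*(-678 - 424) + 1/892316) = 1/(2*(-424)*(-1102) + 1/892316) = 1/(934496 + 1/892316) = 1/(833865732737/892316) = 892316/833865732737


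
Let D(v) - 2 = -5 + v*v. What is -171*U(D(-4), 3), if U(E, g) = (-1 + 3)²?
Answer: -684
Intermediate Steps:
D(v) = -3 + v² (D(v) = 2 + (-5 + v*v) = 2 + (-5 + v²) = -3 + v²)
U(E, g) = 4 (U(E, g) = 2² = 4)
-171*U(D(-4), 3) = -171*4 = -684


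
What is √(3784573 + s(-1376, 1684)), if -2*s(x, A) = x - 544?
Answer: √3785533 ≈ 1945.6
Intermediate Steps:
s(x, A) = 272 - x/2 (s(x, A) = -(x - 544)/2 = -(-544 + x)/2 = 272 - x/2)
√(3784573 + s(-1376, 1684)) = √(3784573 + (272 - ½*(-1376))) = √(3784573 + (272 + 688)) = √(3784573 + 960) = √3785533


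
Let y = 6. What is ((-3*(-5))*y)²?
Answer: 8100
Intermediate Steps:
((-3*(-5))*y)² = (-3*(-5)*6)² = (15*6)² = 90² = 8100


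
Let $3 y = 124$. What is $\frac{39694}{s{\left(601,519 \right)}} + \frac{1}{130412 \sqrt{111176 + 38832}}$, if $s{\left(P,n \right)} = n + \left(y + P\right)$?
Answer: $\frac{59541}{1742} + \frac{\sqrt{37502}}{9781421648} \approx 34.18$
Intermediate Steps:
$y = \frac{124}{3}$ ($y = \frac{1}{3} \cdot 124 = \frac{124}{3} \approx 41.333$)
$s{\left(P,n \right)} = \frac{124}{3} + P + n$ ($s{\left(P,n \right)} = n + \left(\frac{124}{3} + P\right) = \frac{124}{3} + P + n$)
$\frac{39694}{s{\left(601,519 \right)}} + \frac{1}{130412 \sqrt{111176 + 38832}} = \frac{39694}{\frac{124}{3} + 601 + 519} + \frac{1}{130412 \sqrt{111176 + 38832}} = \frac{39694}{\frac{3484}{3}} + \frac{1}{130412 \sqrt{150008}} = 39694 \cdot \frac{3}{3484} + \frac{1}{130412 \cdot 2 \sqrt{37502}} = \frac{59541}{1742} + \frac{\frac{1}{75004} \sqrt{37502}}{130412} = \frac{59541}{1742} + \frac{\sqrt{37502}}{9781421648}$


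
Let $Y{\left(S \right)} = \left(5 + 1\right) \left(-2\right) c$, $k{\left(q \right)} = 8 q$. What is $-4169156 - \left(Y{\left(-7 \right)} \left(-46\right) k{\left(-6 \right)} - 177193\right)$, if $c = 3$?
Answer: $-3912475$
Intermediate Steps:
$Y{\left(S \right)} = -36$ ($Y{\left(S \right)} = \left(5 + 1\right) \left(-2\right) 3 = 6 \left(-2\right) 3 = \left(-12\right) 3 = -36$)
$-4169156 - \left(Y{\left(-7 \right)} \left(-46\right) k{\left(-6 \right)} - 177193\right) = -4169156 - \left(\left(-36\right) \left(-46\right) 8 \left(-6\right) - 177193\right) = -4169156 - \left(1656 \left(-48\right) - 177193\right) = -4169156 - \left(-79488 - 177193\right) = -4169156 - -256681 = -4169156 + 256681 = -3912475$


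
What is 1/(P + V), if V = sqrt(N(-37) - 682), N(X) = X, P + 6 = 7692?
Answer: 7686/59075315 - I*sqrt(719)/59075315 ≈ 0.00013011 - 4.539e-7*I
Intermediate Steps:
P = 7686 (P = -6 + 7692 = 7686)
V = I*sqrt(719) (V = sqrt(-37 - 682) = sqrt(-719) = I*sqrt(719) ≈ 26.814*I)
1/(P + V) = 1/(7686 + I*sqrt(719))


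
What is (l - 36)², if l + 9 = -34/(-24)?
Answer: 273529/144 ≈ 1899.5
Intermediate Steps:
l = -91/12 (l = -9 - 34/(-24) = -9 - 34*(-1/24) = -9 + 17/12 = -91/12 ≈ -7.5833)
(l - 36)² = (-91/12 - 36)² = (-523/12)² = 273529/144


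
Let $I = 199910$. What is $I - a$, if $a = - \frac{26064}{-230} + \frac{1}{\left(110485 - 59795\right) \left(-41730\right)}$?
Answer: $\frac{9720459060541343}{48651755100} \approx 1.998 \cdot 10^{5}$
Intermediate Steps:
$a = \frac{5513301499657}{48651755100}$ ($a = \left(-26064\right) \left(- \frac{1}{230}\right) + \frac{1}{50690} \left(- \frac{1}{41730}\right) = \frac{13032}{115} + \frac{1}{50690} \left(- \frac{1}{41730}\right) = \frac{13032}{115} - \frac{1}{2115293700} = \frac{5513301499657}{48651755100} \approx 113.32$)
$I - a = 199910 - \frac{5513301499657}{48651755100} = \frac{9720459060541343}{48651755100}$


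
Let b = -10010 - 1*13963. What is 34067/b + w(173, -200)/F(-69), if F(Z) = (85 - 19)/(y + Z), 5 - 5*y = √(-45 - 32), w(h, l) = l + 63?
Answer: 12282447/87901 + 137*I*√77/330 ≈ 139.73 + 3.6429*I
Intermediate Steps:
w(h, l) = 63 + l
y = 1 - I*√77/5 (y = 1 - √(-45 - 32)/5 = 1 - I*√77/5 ≈ 1.0 - 1.755*I)
b = -23973 (b = -10010 - 13963 = -23973)
F(Z) = 66/(1 + Z - I*√77/5) (F(Z) = (85 - 19)/((1 - I*√77/5) + Z) = 66/(1 + Z - I*√77/5))
34067/b + w(173, -200)/F(-69) = 34067/(-23973) + (63 - 200)/((330/(5 + 5*(-69) - I*√77))) = 34067*(-1/23973) - (-4658/33 - 137*I*√77/330) = -34067/23973 - (-4658/33 - 137*I*√77/330) = -34067/23973 - 137*(-34/33 - I*√77/330) = -34067/23973 + (4658/33 + 137*I*√77/330) = 12282447/87901 + 137*I*√77/330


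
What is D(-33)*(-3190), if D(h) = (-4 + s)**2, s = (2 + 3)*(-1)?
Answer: -258390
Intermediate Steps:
s = -5 (s = 5*(-1) = -5)
D(h) = 81 (D(h) = (-4 - 5)**2 = (-9)**2 = 81)
D(-33)*(-3190) = 81*(-3190) = -258390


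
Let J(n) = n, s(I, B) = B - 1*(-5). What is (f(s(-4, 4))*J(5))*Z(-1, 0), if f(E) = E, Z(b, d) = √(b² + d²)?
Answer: 45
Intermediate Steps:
s(I, B) = 5 + B (s(I, B) = B + 5 = 5 + B)
(f(s(-4, 4))*J(5))*Z(-1, 0) = ((5 + 4)*5)*√((-1)² + 0²) = (9*5)*√(1 + 0) = 45*√1 = 45*1 = 45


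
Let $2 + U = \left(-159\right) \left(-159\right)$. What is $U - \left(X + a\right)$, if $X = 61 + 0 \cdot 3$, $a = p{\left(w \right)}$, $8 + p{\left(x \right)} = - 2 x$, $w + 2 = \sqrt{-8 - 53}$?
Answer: $25222 + 2 i \sqrt{61} \approx 25222.0 + 15.62 i$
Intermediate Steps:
$w = -2 + i \sqrt{61}$ ($w = -2 + \sqrt{-8 - 53} = -2 + \sqrt{-61} = -2 + i \sqrt{61} \approx -2.0 + 7.8102 i$)
$p{\left(x \right)} = -8 - 2 x$
$a = -4 - 2 i \sqrt{61}$ ($a = -8 - 2 \left(-2 + i \sqrt{61}\right) = -8 + \left(4 - 2 i \sqrt{61}\right) = -4 - 2 i \sqrt{61} \approx -4.0 - 15.62 i$)
$X = 61$ ($X = 61 + 0 = 61$)
$U = 25279$ ($U = -2 - -25281 = -2 + 25281 = 25279$)
$U - \left(X + a\right) = 25279 - \left(61 - \left(4 + 2 i \sqrt{61}\right)\right) = 25279 - \left(57 - 2 i \sqrt{61}\right) = 25222 + 2 i \sqrt{61}$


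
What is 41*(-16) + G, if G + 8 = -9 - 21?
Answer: -694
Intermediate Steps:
G = -38 (G = -8 + (-9 - 21) = -8 - 30 = -38)
41*(-16) + G = 41*(-16) - 38 = -656 - 38 = -694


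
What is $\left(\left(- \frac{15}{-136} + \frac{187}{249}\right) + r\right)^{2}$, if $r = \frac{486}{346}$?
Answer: $\frac{176221456674649}{34321694174784} \approx 5.1344$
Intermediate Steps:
$r = \frac{243}{173}$ ($r = 486 \cdot \frac{1}{346} = \frac{243}{173} \approx 1.4046$)
$\left(\left(- \frac{15}{-136} + \frac{187}{249}\right) + r\right)^{2} = \left(\left(- \frac{15}{-136} + \frac{187}{249}\right) + \frac{243}{173}\right)^{2} = \left(\left(\left(-15\right) \left(- \frac{1}{136}\right) + 187 \cdot \frac{1}{249}\right) + \frac{243}{173}\right)^{2} = \left(\left(\frac{15}{136} + \frac{187}{249}\right) + \frac{243}{173}\right)^{2} = \left(\frac{29167}{33864} + \frac{243}{173}\right)^{2} = \left(\frac{13274843}{5858472}\right)^{2} = \frac{176221456674649}{34321694174784}$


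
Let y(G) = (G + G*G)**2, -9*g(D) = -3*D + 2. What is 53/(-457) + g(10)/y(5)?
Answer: -104126/925425 ≈ -0.11252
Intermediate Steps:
g(D) = -2/9 + D/3 (g(D) = -(-3*D + 2)/9 = -(2 - 3*D)/9 = -2/9 + D/3)
y(G) = (G + G**2)**2
53/(-457) + g(10)/y(5) = 53/(-457) + (-2/9 + (1/3)*10)/((5**2*(1 + 5)**2)) = 53*(-1/457) + (-2/9 + 10/3)/((25*6**2)) = -53/457 + 28/(9*((25*36))) = -53/457 + (28/9)/900 = -53/457 + (28/9)*(1/900) = -53/457 + 7/2025 = -104126/925425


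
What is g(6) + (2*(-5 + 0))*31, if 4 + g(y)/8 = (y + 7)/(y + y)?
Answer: -1000/3 ≈ -333.33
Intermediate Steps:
g(y) = -32 + 4*(7 + y)/y (g(y) = -32 + 8*((y + 7)/(y + y)) = -32 + 8*((7 + y)/((2*y))) = -32 + 8*((7 + y)*(1/(2*y))) = -32 + 8*((7 + y)/(2*y)) = -32 + 4*(7 + y)/y)
g(6) + (2*(-5 + 0))*31 = (-28 + 28/6) + (2*(-5 + 0))*31 = (-28 + 28*(1/6)) + (2*(-5))*31 = (-28 + 14/3) - 10*31 = -70/3 - 310 = -1000/3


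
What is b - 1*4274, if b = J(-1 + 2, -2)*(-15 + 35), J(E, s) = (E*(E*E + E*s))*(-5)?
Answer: -4174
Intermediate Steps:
J(E, s) = -5*E*(E**2 + E*s) (J(E, s) = (E*(E**2 + E*s))*(-5) = -5*E*(E**2 + E*s))
b = 100 (b = (5*(-1 + 2)**2*(-(-1 + 2) - 1*(-2)))*(-15 + 35) = (5*1**2*(-1*1 + 2))*20 = (5*1*(-1 + 2))*20 = (5*1*1)*20 = 5*20 = 100)
b - 1*4274 = 100 - 1*4274 = 100 - 4274 = -4174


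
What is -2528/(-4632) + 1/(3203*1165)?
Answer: 1179152999/2160535605 ≈ 0.54577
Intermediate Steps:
-2528/(-4632) + 1/(3203*1165) = -2528*(-1/4632) + (1/3203)*(1/1165) = 316/579 + 1/3731495 = 1179152999/2160535605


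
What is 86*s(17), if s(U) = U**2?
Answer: 24854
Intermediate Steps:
86*s(17) = 86*17**2 = 86*289 = 24854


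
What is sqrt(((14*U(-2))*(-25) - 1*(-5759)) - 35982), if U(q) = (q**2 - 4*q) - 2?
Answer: 3*I*sqrt(3747) ≈ 183.64*I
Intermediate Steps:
U(q) = -2 + q**2 - 4*q
sqrt(((14*U(-2))*(-25) - 1*(-5759)) - 35982) = sqrt(((14*(-2 + (-2)**2 - 4*(-2)))*(-25) - 1*(-5759)) - 35982) = sqrt(((14*(-2 + 4 + 8))*(-25) + 5759) - 35982) = sqrt(((14*10)*(-25) + 5759) - 35982) = sqrt((140*(-25) + 5759) - 35982) = sqrt((-3500 + 5759) - 35982) = sqrt(2259 - 35982) = sqrt(-33723) = 3*I*sqrt(3747)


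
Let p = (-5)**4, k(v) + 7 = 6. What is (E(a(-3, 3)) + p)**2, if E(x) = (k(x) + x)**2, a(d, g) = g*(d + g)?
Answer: 391876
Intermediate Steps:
k(v) = -1 (k(v) = -7 + 6 = -1)
p = 625
E(x) = (-1 + x)**2
(E(a(-3, 3)) + p)**2 = ((-1 + 3*(-3 + 3))**2 + 625)**2 = ((-1 + 3*0)**2 + 625)**2 = ((-1 + 0)**2 + 625)**2 = ((-1)**2 + 625)**2 = (1 + 625)**2 = 626**2 = 391876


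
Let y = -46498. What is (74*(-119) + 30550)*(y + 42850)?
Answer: -79322112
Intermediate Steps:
(74*(-119) + 30550)*(y + 42850) = (74*(-119) + 30550)*(-46498 + 42850) = (-8806 + 30550)*(-3648) = 21744*(-3648) = -79322112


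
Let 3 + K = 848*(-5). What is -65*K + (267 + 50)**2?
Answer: 376284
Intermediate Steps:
K = -4243 (K = -3 + 848*(-5) = -3 - 4240 = -4243)
-65*K + (267 + 50)**2 = -65*(-4243) + (267 + 50)**2 = 275795 + 317**2 = 275795 + 100489 = 376284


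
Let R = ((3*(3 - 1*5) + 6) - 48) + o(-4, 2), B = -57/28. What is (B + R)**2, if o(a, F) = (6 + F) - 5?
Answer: 1734489/784 ≈ 2212.4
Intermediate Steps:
o(a, F) = 1 + F
B = -57/28 (B = -57*1/28 = -57/28 ≈ -2.0357)
R = -45 (R = ((3*(3 - 1*5) + 6) - 48) + (1 + 2) = ((3*(3 - 5) + 6) - 48) + 3 = ((3*(-2) + 6) - 48) + 3 = ((-6 + 6) - 48) + 3 = (0 - 48) + 3 = -48 + 3 = -45)
(B + R)**2 = (-57/28 - 45)**2 = (-1317/28)**2 = 1734489/784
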